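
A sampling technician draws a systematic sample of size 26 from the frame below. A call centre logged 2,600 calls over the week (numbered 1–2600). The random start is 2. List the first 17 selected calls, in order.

k = N/n = 2600/26 = 100
call 1: 2
call 2: 2 + 100 = 102
call 3: 102 + 100 = 202
call 4: 202 + 100 = 302
call 5: 302 + 100 = 402
call 6: 402 + 100 = 502
call 7: 502 + 100 = 602
call 8: 602 + 100 = 702
call 9: 702 + 100 = 802
call 10: 802 + 100 = 902
call 11: 902 + 100 = 1002
call 12: 1002 + 100 = 1102
call 13: 1102 + 100 = 1202
call 14: 1202 + 100 = 1302
call 15: 1302 + 100 = 1402
call 16: 1402 + 100 = 1502
call 17: 1502 + 100 = 1602

2, 102, 202, 302, 402, 502, 602, 702, 802, 902, 1002, 1102, 1202, 1302, 1402, 1502, 1602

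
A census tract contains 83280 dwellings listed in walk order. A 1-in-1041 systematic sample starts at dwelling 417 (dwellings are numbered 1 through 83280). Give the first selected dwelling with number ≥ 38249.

38934

k = 1041
Steps past start: ⌈(38249 − 417)/1041⌉ = ⌈37832/1041⌉ = 37
Selected dwelling: 417 + 37×1041 = 38934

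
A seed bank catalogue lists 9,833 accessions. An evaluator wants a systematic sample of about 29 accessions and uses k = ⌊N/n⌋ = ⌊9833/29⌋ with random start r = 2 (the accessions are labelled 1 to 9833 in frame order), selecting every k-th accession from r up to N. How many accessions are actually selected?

30

k = ⌊9833/29⌋ = 339
Achieved size = ⌊(9833 − 2)/339⌋ + 1 = ⌊9831/339⌋ + 1 = 29 + 1 = 30
(last selection: 2 + 29×339 = 9833 ≤ 9833; next would be 10172 > 9833)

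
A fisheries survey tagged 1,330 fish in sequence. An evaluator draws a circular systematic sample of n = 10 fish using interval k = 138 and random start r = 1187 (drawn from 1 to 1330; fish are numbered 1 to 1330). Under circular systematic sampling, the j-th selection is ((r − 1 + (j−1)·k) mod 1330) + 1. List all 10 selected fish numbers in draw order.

Selection 1: 1187
Selection 2: 1187 + 138 = 1325
Selection 3: 1325 + 138 = 1463 → 1463 − 1330 = 133
Selection 4: 133 + 138 = 271
Selection 5: 271 + 138 = 409
Selection 6: 409 + 138 = 547
Selection 7: 547 + 138 = 685
Selection 8: 685 + 138 = 823
Selection 9: 823 + 138 = 961
Selection 10: 961 + 138 = 1099

1187, 1325, 133, 271, 409, 547, 685, 823, 961, 1099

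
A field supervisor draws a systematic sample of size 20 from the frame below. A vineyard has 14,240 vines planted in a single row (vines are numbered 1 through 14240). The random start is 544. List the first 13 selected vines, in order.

544, 1256, 1968, 2680, 3392, 4104, 4816, 5528, 6240, 6952, 7664, 8376, 9088

k = N/n = 14240/20 = 712
vine 1: 544
vine 2: 544 + 712 = 1256
vine 3: 1256 + 712 = 1968
vine 4: 1968 + 712 = 2680
vine 5: 2680 + 712 = 3392
vine 6: 3392 + 712 = 4104
vine 7: 4104 + 712 = 4816
vine 8: 4816 + 712 = 5528
vine 9: 5528 + 712 = 6240
vine 10: 6240 + 712 = 6952
vine 11: 6952 + 712 = 7664
vine 12: 7664 + 712 = 8376
vine 13: 8376 + 712 = 9088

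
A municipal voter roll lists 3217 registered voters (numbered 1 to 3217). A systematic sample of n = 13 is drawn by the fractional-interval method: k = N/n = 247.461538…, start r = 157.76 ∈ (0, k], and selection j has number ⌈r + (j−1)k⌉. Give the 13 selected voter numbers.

158, 406, 653, 901, 1148, 1396, 1643, 1890, 2138, 2385, 2633, 2880, 3128

j=1: r + 0k = 157.76 → ⌈·⌉ = 158
j=2: r + 1k = 405.221538… → ⌈·⌉ = 406
j=3: r + 2k = 652.683076… → ⌈·⌉ = 653
j=4: r + 3k = 900.144615… → ⌈·⌉ = 901
j=5: r + 4k = 1147.606153… → ⌈·⌉ = 1148
j=6: r + 5k = 1395.067692… → ⌈·⌉ = 1396
j=7: r + 6k = 1642.529230… → ⌈·⌉ = 1643
j=8: r + 7k = 1889.990769… → ⌈·⌉ = 1890
j=9: r + 8k = 2137.452307… → ⌈·⌉ = 2138
j=10: r + 9k = 2384.913846… → ⌈·⌉ = 2385
j=11: r + 10k = 2632.375384… → ⌈·⌉ = 2633
j=12: r + 11k = 2879.836923… → ⌈·⌉ = 2880
j=13: r + 12k = 3127.298461… → ⌈·⌉ = 3128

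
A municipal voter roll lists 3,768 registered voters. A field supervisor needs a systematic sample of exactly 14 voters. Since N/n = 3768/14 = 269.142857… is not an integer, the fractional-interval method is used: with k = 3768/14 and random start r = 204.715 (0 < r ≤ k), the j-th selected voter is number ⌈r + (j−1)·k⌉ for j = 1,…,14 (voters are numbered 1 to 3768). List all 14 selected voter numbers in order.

j=1: r + 0k = 204.715 → ⌈·⌉ = 205
j=2: r + 1k = 473.857857… → ⌈·⌉ = 474
j=3: r + 2k = 743.000714… → ⌈·⌉ = 744
j=4: r + 3k = 1012.143571… → ⌈·⌉ = 1013
j=5: r + 4k = 1281.286428… → ⌈·⌉ = 1282
j=6: r + 5k = 1550.429285… → ⌈·⌉ = 1551
j=7: r + 6k = 1819.572142… → ⌈·⌉ = 1820
j=8: r + 7k = 2088.715 → ⌈·⌉ = 2089
j=9: r + 8k = 2357.857857… → ⌈·⌉ = 2358
j=10: r + 9k = 2627.000714… → ⌈·⌉ = 2628
j=11: r + 10k = 2896.143571… → ⌈·⌉ = 2897
j=12: r + 11k = 3165.286428… → ⌈·⌉ = 3166
j=13: r + 12k = 3434.429285… → ⌈·⌉ = 3435
j=14: r + 13k = 3703.572142… → ⌈·⌉ = 3704

205, 474, 744, 1013, 1282, 1551, 1820, 2089, 2358, 2628, 2897, 3166, 3435, 3704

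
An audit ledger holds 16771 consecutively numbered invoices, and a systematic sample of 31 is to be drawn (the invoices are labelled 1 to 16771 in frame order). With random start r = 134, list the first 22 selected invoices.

134, 675, 1216, 1757, 2298, 2839, 3380, 3921, 4462, 5003, 5544, 6085, 6626, 7167, 7708, 8249, 8790, 9331, 9872, 10413, 10954, 11495

k = N/n = 16771/31 = 541
invoice 1: 134
invoice 2: 134 + 541 = 675
invoice 3: 675 + 541 = 1216
invoice 4: 1216 + 541 = 1757
invoice 5: 1757 + 541 = 2298
invoice 6: 2298 + 541 = 2839
invoice 7: 2839 + 541 = 3380
invoice 8: 3380 + 541 = 3921
invoice 9: 3921 + 541 = 4462
invoice 10: 4462 + 541 = 5003
invoice 11: 5003 + 541 = 5544
invoice 12: 5544 + 541 = 6085
invoice 13: 6085 + 541 = 6626
invoice 14: 6626 + 541 = 7167
invoice 15: 7167 + 541 = 7708
invoice 16: 7708 + 541 = 8249
invoice 17: 8249 + 541 = 8790
invoice 18: 8790 + 541 = 9331
invoice 19: 9331 + 541 = 9872
invoice 20: 9872 + 541 = 10413
invoice 21: 10413 + 541 = 10954
invoice 22: 10954 + 541 = 11495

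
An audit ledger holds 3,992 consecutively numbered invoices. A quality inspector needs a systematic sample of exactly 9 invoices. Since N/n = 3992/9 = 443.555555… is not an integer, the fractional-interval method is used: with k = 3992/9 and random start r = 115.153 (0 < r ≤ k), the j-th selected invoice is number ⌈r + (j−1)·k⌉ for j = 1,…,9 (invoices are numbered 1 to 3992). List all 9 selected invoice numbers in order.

j=1: r + 0k = 115.153 → ⌈·⌉ = 116
j=2: r + 1k = 558.708555… → ⌈·⌉ = 559
j=3: r + 2k = 1002.264111… → ⌈·⌉ = 1003
j=4: r + 3k = 1445.819666… → ⌈·⌉ = 1446
j=5: r + 4k = 1889.375222… → ⌈·⌉ = 1890
j=6: r + 5k = 2332.930777… → ⌈·⌉ = 2333
j=7: r + 6k = 2776.486333… → ⌈·⌉ = 2777
j=8: r + 7k = 3220.041888… → ⌈·⌉ = 3221
j=9: r + 8k = 3663.597444… → ⌈·⌉ = 3664

116, 559, 1003, 1446, 1890, 2333, 2777, 3221, 3664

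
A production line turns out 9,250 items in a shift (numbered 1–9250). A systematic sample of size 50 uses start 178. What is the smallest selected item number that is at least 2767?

k = 9250/50 = 185
Steps past start: ⌈(2767 − 178)/185⌉ = ⌈2589/185⌉ = 14
Selected item: 178 + 14×185 = 2768

2768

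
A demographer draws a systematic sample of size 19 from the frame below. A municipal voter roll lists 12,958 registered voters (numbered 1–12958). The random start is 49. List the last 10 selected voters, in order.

k = N/n = 12958/19 = 682
10th selection = 49 + 9×682 = 6187
11th: 6187 + 682 = 6869
12th: 6869 + 682 = 7551
13th: 7551 + 682 = 8233
14th: 8233 + 682 = 8915
15th: 8915 + 682 = 9597
16th: 9597 + 682 = 10279
17th: 10279 + 682 = 10961
18th: 10961 + 682 = 11643
19th: 11643 + 682 = 12325

6187, 6869, 7551, 8233, 8915, 9597, 10279, 10961, 11643, 12325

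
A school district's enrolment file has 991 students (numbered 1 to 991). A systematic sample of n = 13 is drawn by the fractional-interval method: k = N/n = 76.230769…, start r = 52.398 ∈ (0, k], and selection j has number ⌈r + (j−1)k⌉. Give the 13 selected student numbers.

j=1: r + 0k = 52.398 → ⌈·⌉ = 53
j=2: r + 1k = 128.628769… → ⌈·⌉ = 129
j=3: r + 2k = 204.859538… → ⌈·⌉ = 205
j=4: r + 3k = 281.090307… → ⌈·⌉ = 282
j=5: r + 4k = 357.321076… → ⌈·⌉ = 358
j=6: r + 5k = 433.551846… → ⌈·⌉ = 434
j=7: r + 6k = 509.782615… → ⌈·⌉ = 510
j=8: r + 7k = 586.013384… → ⌈·⌉ = 587
j=9: r + 8k = 662.244153… → ⌈·⌉ = 663
j=10: r + 9k = 738.474923… → ⌈·⌉ = 739
j=11: r + 10k = 814.705692… → ⌈·⌉ = 815
j=12: r + 11k = 890.936461… → ⌈·⌉ = 891
j=13: r + 12k = 967.167230… → ⌈·⌉ = 968

53, 129, 205, 282, 358, 434, 510, 587, 663, 739, 815, 891, 968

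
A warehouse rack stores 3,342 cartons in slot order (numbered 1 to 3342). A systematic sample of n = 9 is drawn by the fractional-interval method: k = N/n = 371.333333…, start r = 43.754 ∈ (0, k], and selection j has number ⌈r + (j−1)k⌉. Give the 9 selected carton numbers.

44, 416, 787, 1158, 1530, 1901, 2272, 2644, 3015

j=1: r + 0k = 43.754 → ⌈·⌉ = 44
j=2: r + 1k = 415.087333… → ⌈·⌉ = 416
j=3: r + 2k = 786.420666… → ⌈·⌉ = 787
j=4: r + 3k = 1157.754 → ⌈·⌉ = 1158
j=5: r + 4k = 1529.087333… → ⌈·⌉ = 1530
j=6: r + 5k = 1900.420666… → ⌈·⌉ = 1901
j=7: r + 6k = 2271.754 → ⌈·⌉ = 2272
j=8: r + 7k = 2643.087333… → ⌈·⌉ = 2644
j=9: r + 8k = 3014.420666… → ⌈·⌉ = 3015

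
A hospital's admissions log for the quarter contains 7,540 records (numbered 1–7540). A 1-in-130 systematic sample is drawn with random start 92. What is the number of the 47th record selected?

6072

k = 130
47th selection = r + (47−1)·k = 92 + 46×130 = 92 + 5980 = 6072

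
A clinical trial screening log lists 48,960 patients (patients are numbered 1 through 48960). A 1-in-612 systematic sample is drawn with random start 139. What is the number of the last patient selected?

k = 612
80th selection = r + (80−1)·k = 139 + 79×612 = 139 + 48348 = 48487

48487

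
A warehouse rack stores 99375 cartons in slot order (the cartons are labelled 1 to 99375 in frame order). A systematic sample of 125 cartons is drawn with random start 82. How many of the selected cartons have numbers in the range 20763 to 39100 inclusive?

k = 99375/125 = 795
First selection ≥ 20763: 82 + ⌈(20763−82)/795⌉·795 = 82 + 27×795 = 21547
Last selection ≤ 39100: 82 + ⌊(39100−82)/795⌋·795 = 82 + 49×795 = 39037
Count = 49 − 27 + 1 = 23

23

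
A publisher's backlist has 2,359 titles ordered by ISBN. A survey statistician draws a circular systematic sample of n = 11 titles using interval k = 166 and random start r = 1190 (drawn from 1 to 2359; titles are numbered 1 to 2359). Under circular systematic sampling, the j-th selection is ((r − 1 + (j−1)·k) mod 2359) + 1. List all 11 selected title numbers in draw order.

1190, 1356, 1522, 1688, 1854, 2020, 2186, 2352, 159, 325, 491

Selection 1: 1190
Selection 2: 1190 + 166 = 1356
Selection 3: 1356 + 166 = 1522
Selection 4: 1522 + 166 = 1688
Selection 5: 1688 + 166 = 1854
Selection 6: 1854 + 166 = 2020
Selection 7: 2020 + 166 = 2186
Selection 8: 2186 + 166 = 2352
Selection 9: 2352 + 166 = 2518 → 2518 − 2359 = 159
Selection 10: 159 + 166 = 325
Selection 11: 325 + 166 = 491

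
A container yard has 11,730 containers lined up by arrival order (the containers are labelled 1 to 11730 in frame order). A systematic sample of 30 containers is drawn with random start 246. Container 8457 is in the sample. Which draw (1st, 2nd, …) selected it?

22

k = 11730/30 = 391
position = (8457 − 246)/391 + 1 = 8211/391 + 1 = 21 + 1 = 22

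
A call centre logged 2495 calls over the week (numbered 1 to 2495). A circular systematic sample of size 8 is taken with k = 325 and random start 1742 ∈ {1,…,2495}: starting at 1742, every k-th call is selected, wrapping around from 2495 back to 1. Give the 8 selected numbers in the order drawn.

Selection 1: 1742
Selection 2: 1742 + 325 = 2067
Selection 3: 2067 + 325 = 2392
Selection 4: 2392 + 325 = 2717 → 2717 − 2495 = 222
Selection 5: 222 + 325 = 547
Selection 6: 547 + 325 = 872
Selection 7: 872 + 325 = 1197
Selection 8: 1197 + 325 = 1522

1742, 2067, 2392, 222, 547, 872, 1197, 1522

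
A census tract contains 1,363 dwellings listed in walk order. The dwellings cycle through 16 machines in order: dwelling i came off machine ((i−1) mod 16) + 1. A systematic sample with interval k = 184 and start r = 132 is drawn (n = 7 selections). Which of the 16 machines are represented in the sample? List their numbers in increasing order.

4, 12

Consecutive selections differ by k = 184, so their machine numbers differ by 184 mod 16 = 8.
gcd(184, 16) = 8, so the sample visits 16/8 = 2 distinct residues mod 16.
Start 132 is machine 4; the machines hit are 4, 12.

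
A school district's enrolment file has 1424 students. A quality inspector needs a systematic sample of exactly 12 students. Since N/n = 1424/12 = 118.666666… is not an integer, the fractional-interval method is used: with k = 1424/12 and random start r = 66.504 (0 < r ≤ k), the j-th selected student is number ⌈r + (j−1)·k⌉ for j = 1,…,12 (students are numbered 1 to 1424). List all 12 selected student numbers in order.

j=1: r + 0k = 66.504 → ⌈·⌉ = 67
j=2: r + 1k = 185.170666… → ⌈·⌉ = 186
j=3: r + 2k = 303.837333… → ⌈·⌉ = 304
j=4: r + 3k = 422.504 → ⌈·⌉ = 423
j=5: r + 4k = 541.170666… → ⌈·⌉ = 542
j=6: r + 5k = 659.837333… → ⌈·⌉ = 660
j=7: r + 6k = 778.504 → ⌈·⌉ = 779
j=8: r + 7k = 897.170666… → ⌈·⌉ = 898
j=9: r + 8k = 1015.837333… → ⌈·⌉ = 1016
j=10: r + 9k = 1134.504 → ⌈·⌉ = 1135
j=11: r + 10k = 1253.170666… → ⌈·⌉ = 1254
j=12: r + 11k = 1371.837333… → ⌈·⌉ = 1372

67, 186, 304, 423, 542, 660, 779, 898, 1016, 1135, 1254, 1372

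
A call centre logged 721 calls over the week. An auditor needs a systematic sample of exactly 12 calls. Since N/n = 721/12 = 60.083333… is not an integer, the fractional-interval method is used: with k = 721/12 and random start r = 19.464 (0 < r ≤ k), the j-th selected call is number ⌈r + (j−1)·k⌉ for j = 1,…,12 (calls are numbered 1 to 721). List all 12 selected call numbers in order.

20, 80, 140, 200, 260, 320, 380, 441, 501, 561, 621, 681

j=1: r + 0k = 19.464 → ⌈·⌉ = 20
j=2: r + 1k = 79.547333… → ⌈·⌉ = 80
j=3: r + 2k = 139.630666… → ⌈·⌉ = 140
j=4: r + 3k = 199.714 → ⌈·⌉ = 200
j=5: r + 4k = 259.797333… → ⌈·⌉ = 260
j=6: r + 5k = 319.880666… → ⌈·⌉ = 320
j=7: r + 6k = 379.964 → ⌈·⌉ = 380
j=8: r + 7k = 440.047333… → ⌈·⌉ = 441
j=9: r + 8k = 500.130666… → ⌈·⌉ = 501
j=10: r + 9k = 560.214 → ⌈·⌉ = 561
j=11: r + 10k = 620.297333… → ⌈·⌉ = 621
j=12: r + 11k = 680.380666… → ⌈·⌉ = 681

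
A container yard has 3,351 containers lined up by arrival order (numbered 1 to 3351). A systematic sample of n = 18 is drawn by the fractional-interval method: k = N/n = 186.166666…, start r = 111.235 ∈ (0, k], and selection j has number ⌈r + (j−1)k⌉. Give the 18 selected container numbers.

112, 298, 484, 670, 856, 1043, 1229, 1415, 1601, 1787, 1973, 2160, 2346, 2532, 2718, 2904, 3090, 3277

j=1: r + 0k = 111.235 → ⌈·⌉ = 112
j=2: r + 1k = 297.401666… → ⌈·⌉ = 298
j=3: r + 2k = 483.568333… → ⌈·⌉ = 484
j=4: r + 3k = 669.735 → ⌈·⌉ = 670
j=5: r + 4k = 855.901666… → ⌈·⌉ = 856
j=6: r + 5k = 1042.068333… → ⌈·⌉ = 1043
j=7: r + 6k = 1228.235 → ⌈·⌉ = 1229
j=8: r + 7k = 1414.401666… → ⌈·⌉ = 1415
j=9: r + 8k = 1600.568333… → ⌈·⌉ = 1601
j=10: r + 9k = 1786.735 → ⌈·⌉ = 1787
j=11: r + 10k = 1972.901666… → ⌈·⌉ = 1973
j=12: r + 11k = 2159.068333… → ⌈·⌉ = 2160
j=13: r + 12k = 2345.235 → ⌈·⌉ = 2346
j=14: r + 13k = 2531.401666… → ⌈·⌉ = 2532
j=15: r + 14k = 2717.568333… → ⌈·⌉ = 2718
j=16: r + 15k = 2903.735 → ⌈·⌉ = 2904
j=17: r + 16k = 3089.901666… → ⌈·⌉ = 3090
j=18: r + 17k = 3276.068333… → ⌈·⌉ = 3277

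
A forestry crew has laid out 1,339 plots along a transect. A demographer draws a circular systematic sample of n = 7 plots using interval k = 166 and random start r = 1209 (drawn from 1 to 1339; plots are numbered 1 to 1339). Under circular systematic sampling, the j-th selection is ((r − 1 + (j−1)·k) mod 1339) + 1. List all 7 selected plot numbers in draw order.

Selection 1: 1209
Selection 2: 1209 + 166 = 1375 → 1375 − 1339 = 36
Selection 3: 36 + 166 = 202
Selection 4: 202 + 166 = 368
Selection 5: 368 + 166 = 534
Selection 6: 534 + 166 = 700
Selection 7: 700 + 166 = 866

1209, 36, 202, 368, 534, 700, 866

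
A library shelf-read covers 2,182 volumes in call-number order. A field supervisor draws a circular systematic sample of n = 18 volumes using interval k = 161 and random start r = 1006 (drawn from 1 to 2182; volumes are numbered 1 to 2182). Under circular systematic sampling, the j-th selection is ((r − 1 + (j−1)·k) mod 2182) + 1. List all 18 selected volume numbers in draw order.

Selection 1: 1006
Selection 2: 1006 + 161 = 1167
Selection 3: 1167 + 161 = 1328
Selection 4: 1328 + 161 = 1489
Selection 5: 1489 + 161 = 1650
Selection 6: 1650 + 161 = 1811
Selection 7: 1811 + 161 = 1972
Selection 8: 1972 + 161 = 2133
Selection 9: 2133 + 161 = 2294 → 2294 − 2182 = 112
Selection 10: 112 + 161 = 273
Selection 11: 273 + 161 = 434
Selection 12: 434 + 161 = 595
Selection 13: 595 + 161 = 756
Selection 14: 756 + 161 = 917
Selection 15: 917 + 161 = 1078
Selection 16: 1078 + 161 = 1239
Selection 17: 1239 + 161 = 1400
Selection 18: 1400 + 161 = 1561

1006, 1167, 1328, 1489, 1650, 1811, 1972, 2133, 112, 273, 434, 595, 756, 917, 1078, 1239, 1400, 1561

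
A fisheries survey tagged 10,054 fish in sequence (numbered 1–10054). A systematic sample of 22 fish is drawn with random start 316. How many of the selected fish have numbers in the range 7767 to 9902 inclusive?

4

k = 10054/22 = 457
First selection ≥ 7767: 316 + ⌈(7767−316)/457⌉·457 = 316 + 17×457 = 8085
Last selection ≤ 9902: 316 + ⌊(9902−316)/457⌋·457 = 316 + 20×457 = 9456
Count = 20 − 17 + 1 = 4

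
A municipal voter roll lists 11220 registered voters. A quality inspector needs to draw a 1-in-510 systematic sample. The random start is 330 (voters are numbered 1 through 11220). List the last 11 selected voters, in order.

5940, 6450, 6960, 7470, 7980, 8490, 9000, 9510, 10020, 10530, 11040

12th selection = 330 + 11×510 = 5940
13th: 5940 + 510 = 6450
14th: 6450 + 510 = 6960
15th: 6960 + 510 = 7470
16th: 7470 + 510 = 7980
17th: 7980 + 510 = 8490
18th: 8490 + 510 = 9000
19th: 9000 + 510 = 9510
20th: 9510 + 510 = 10020
21st: 10020 + 510 = 10530
22nd: 10530 + 510 = 11040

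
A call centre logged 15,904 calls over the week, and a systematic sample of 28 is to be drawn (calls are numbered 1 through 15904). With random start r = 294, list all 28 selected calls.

294, 862, 1430, 1998, 2566, 3134, 3702, 4270, 4838, 5406, 5974, 6542, 7110, 7678, 8246, 8814, 9382, 9950, 10518, 11086, 11654, 12222, 12790, 13358, 13926, 14494, 15062, 15630

k = N/n = 15904/28 = 568
call 1: 294
call 2: 294 + 568 = 862
call 3: 862 + 568 = 1430
call 4: 1430 + 568 = 1998
call 5: 1998 + 568 = 2566
call 6: 2566 + 568 = 3134
call 7: 3134 + 568 = 3702
call 8: 3702 + 568 = 4270
call 9: 4270 + 568 = 4838
call 10: 4838 + 568 = 5406
call 11: 5406 + 568 = 5974
call 12: 5974 + 568 = 6542
call 13: 6542 + 568 = 7110
call 14: 7110 + 568 = 7678
call 15: 7678 + 568 = 8246
call 16: 8246 + 568 = 8814
call 17: 8814 + 568 = 9382
call 18: 9382 + 568 = 9950
call 19: 9950 + 568 = 10518
call 20: 10518 + 568 = 11086
call 21: 11086 + 568 = 11654
call 22: 11654 + 568 = 12222
call 23: 12222 + 568 = 12790
call 24: 12790 + 568 = 13358
call 25: 13358 + 568 = 13926
call 26: 13926 + 568 = 14494
call 27: 14494 + 568 = 15062
call 28: 15062 + 568 = 15630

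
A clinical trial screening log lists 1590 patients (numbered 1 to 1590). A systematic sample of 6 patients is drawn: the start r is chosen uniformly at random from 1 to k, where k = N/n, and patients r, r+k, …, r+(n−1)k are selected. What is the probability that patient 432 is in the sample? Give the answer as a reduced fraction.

k = 1590/6 = 265.
Patient 432 is selected iff r ≡ 432 (mod 265); exactly one such r in {1,…,265}.
Inclusion probability = 1/265.

1/265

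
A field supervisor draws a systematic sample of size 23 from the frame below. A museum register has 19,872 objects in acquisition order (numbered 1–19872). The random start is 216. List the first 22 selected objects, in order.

k = N/n = 19872/23 = 864
object 1: 216
object 2: 216 + 864 = 1080
object 3: 1080 + 864 = 1944
object 4: 1944 + 864 = 2808
object 5: 2808 + 864 = 3672
object 6: 3672 + 864 = 4536
object 7: 4536 + 864 = 5400
object 8: 5400 + 864 = 6264
object 9: 6264 + 864 = 7128
object 10: 7128 + 864 = 7992
object 11: 7992 + 864 = 8856
object 12: 8856 + 864 = 9720
object 13: 9720 + 864 = 10584
object 14: 10584 + 864 = 11448
object 15: 11448 + 864 = 12312
object 16: 12312 + 864 = 13176
object 17: 13176 + 864 = 14040
object 18: 14040 + 864 = 14904
object 19: 14904 + 864 = 15768
object 20: 15768 + 864 = 16632
object 21: 16632 + 864 = 17496
object 22: 17496 + 864 = 18360

216, 1080, 1944, 2808, 3672, 4536, 5400, 6264, 7128, 7992, 8856, 9720, 10584, 11448, 12312, 13176, 14040, 14904, 15768, 16632, 17496, 18360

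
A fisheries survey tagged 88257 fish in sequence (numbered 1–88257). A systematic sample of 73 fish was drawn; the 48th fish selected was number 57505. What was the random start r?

682

k = 88257/73 = 1209
r = 57505 − (48−1)×1209 = 57505 − 56823 = 682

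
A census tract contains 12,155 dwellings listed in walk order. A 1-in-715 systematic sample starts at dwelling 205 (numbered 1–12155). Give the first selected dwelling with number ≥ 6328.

k = 715
Steps past start: ⌈(6328 − 205)/715⌉ = ⌈6123/715⌉ = 9
Selected dwelling: 205 + 9×715 = 6640

6640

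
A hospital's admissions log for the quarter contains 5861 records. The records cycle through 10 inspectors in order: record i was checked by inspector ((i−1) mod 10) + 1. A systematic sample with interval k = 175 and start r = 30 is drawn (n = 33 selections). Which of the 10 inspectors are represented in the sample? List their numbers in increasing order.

Consecutive selections differ by k = 175, so their inspector numbers differ by 175 mod 10 = 5.
gcd(175, 10) = 5, so the sample visits 10/5 = 2 distinct residues mod 10.
Start 30 is inspector 10; the inspectors hit are 5, 10.

5, 10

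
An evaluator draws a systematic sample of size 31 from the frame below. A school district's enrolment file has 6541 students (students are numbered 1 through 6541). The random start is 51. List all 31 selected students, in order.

51, 262, 473, 684, 895, 1106, 1317, 1528, 1739, 1950, 2161, 2372, 2583, 2794, 3005, 3216, 3427, 3638, 3849, 4060, 4271, 4482, 4693, 4904, 5115, 5326, 5537, 5748, 5959, 6170, 6381

k = N/n = 6541/31 = 211
student 1: 51
student 2: 51 + 211 = 262
student 3: 262 + 211 = 473
student 4: 473 + 211 = 684
student 5: 684 + 211 = 895
student 6: 895 + 211 = 1106
student 7: 1106 + 211 = 1317
student 8: 1317 + 211 = 1528
student 9: 1528 + 211 = 1739
student 10: 1739 + 211 = 1950
student 11: 1950 + 211 = 2161
student 12: 2161 + 211 = 2372
student 13: 2372 + 211 = 2583
student 14: 2583 + 211 = 2794
student 15: 2794 + 211 = 3005
student 16: 3005 + 211 = 3216
student 17: 3216 + 211 = 3427
student 18: 3427 + 211 = 3638
student 19: 3638 + 211 = 3849
student 20: 3849 + 211 = 4060
student 21: 4060 + 211 = 4271
student 22: 4271 + 211 = 4482
student 23: 4482 + 211 = 4693
student 24: 4693 + 211 = 4904
student 25: 4904 + 211 = 5115
student 26: 5115 + 211 = 5326
student 27: 5326 + 211 = 5537
student 28: 5537 + 211 = 5748
student 29: 5748 + 211 = 5959
student 30: 5959 + 211 = 6170
student 31: 6170 + 211 = 6381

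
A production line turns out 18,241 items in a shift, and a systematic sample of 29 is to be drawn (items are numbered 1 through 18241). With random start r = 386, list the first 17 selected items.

k = N/n = 18241/29 = 629
item 1: 386
item 2: 386 + 629 = 1015
item 3: 1015 + 629 = 1644
item 4: 1644 + 629 = 2273
item 5: 2273 + 629 = 2902
item 6: 2902 + 629 = 3531
item 7: 3531 + 629 = 4160
item 8: 4160 + 629 = 4789
item 9: 4789 + 629 = 5418
item 10: 5418 + 629 = 6047
item 11: 6047 + 629 = 6676
item 12: 6676 + 629 = 7305
item 13: 7305 + 629 = 7934
item 14: 7934 + 629 = 8563
item 15: 8563 + 629 = 9192
item 16: 9192 + 629 = 9821
item 17: 9821 + 629 = 10450

386, 1015, 1644, 2273, 2902, 3531, 4160, 4789, 5418, 6047, 6676, 7305, 7934, 8563, 9192, 9821, 10450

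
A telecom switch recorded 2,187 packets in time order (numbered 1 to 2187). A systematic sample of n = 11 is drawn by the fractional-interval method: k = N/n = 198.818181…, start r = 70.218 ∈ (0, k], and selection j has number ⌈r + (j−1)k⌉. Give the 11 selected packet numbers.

j=1: r + 0k = 70.218 → ⌈·⌉ = 71
j=2: r + 1k = 269.036181… → ⌈·⌉ = 270
j=3: r + 2k = 467.854363… → ⌈·⌉ = 468
j=4: r + 3k = 666.672545… → ⌈·⌉ = 667
j=5: r + 4k = 865.490727… → ⌈·⌉ = 866
j=6: r + 5k = 1064.308909… → ⌈·⌉ = 1065
j=7: r + 6k = 1263.127090… → ⌈·⌉ = 1264
j=8: r + 7k = 1461.945272… → ⌈·⌉ = 1462
j=9: r + 8k = 1660.763454… → ⌈·⌉ = 1661
j=10: r + 9k = 1859.581636… → ⌈·⌉ = 1860
j=11: r + 10k = 2058.399818… → ⌈·⌉ = 2059

71, 270, 468, 667, 866, 1065, 1264, 1462, 1661, 1860, 2059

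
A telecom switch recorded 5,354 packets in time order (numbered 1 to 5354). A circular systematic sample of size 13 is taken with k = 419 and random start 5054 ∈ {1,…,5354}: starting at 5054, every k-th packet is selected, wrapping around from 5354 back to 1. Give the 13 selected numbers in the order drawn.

Selection 1: 5054
Selection 2: 5054 + 419 = 5473 → 5473 − 5354 = 119
Selection 3: 119 + 419 = 538
Selection 4: 538 + 419 = 957
Selection 5: 957 + 419 = 1376
Selection 6: 1376 + 419 = 1795
Selection 7: 1795 + 419 = 2214
Selection 8: 2214 + 419 = 2633
Selection 9: 2633 + 419 = 3052
Selection 10: 3052 + 419 = 3471
Selection 11: 3471 + 419 = 3890
Selection 12: 3890 + 419 = 4309
Selection 13: 4309 + 419 = 4728

5054, 119, 538, 957, 1376, 1795, 2214, 2633, 3052, 3471, 3890, 4309, 4728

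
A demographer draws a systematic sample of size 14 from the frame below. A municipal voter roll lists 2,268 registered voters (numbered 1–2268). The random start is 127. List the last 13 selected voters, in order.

289, 451, 613, 775, 937, 1099, 1261, 1423, 1585, 1747, 1909, 2071, 2233

k = N/n = 2268/14 = 162
2nd selection = 127 + 1×162 = 289
3rd: 289 + 162 = 451
4th: 451 + 162 = 613
5th: 613 + 162 = 775
6th: 775 + 162 = 937
7th: 937 + 162 = 1099
8th: 1099 + 162 = 1261
9th: 1261 + 162 = 1423
10th: 1423 + 162 = 1585
11th: 1585 + 162 = 1747
12th: 1747 + 162 = 1909
13th: 1909 + 162 = 2071
14th: 2071 + 162 = 2233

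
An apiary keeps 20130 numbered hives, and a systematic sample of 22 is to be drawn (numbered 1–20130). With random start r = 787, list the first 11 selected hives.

787, 1702, 2617, 3532, 4447, 5362, 6277, 7192, 8107, 9022, 9937

k = N/n = 20130/22 = 915
hive 1: 787
hive 2: 787 + 915 = 1702
hive 3: 1702 + 915 = 2617
hive 4: 2617 + 915 = 3532
hive 5: 3532 + 915 = 4447
hive 6: 4447 + 915 = 5362
hive 7: 5362 + 915 = 6277
hive 8: 6277 + 915 = 7192
hive 9: 7192 + 915 = 8107
hive 10: 8107 + 915 = 9022
hive 11: 9022 + 915 = 9937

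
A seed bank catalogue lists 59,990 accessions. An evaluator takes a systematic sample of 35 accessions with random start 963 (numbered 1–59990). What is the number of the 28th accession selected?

k = 59990/35 = 1714
28th selection = r + (28−1)·k = 963 + 27×1714 = 963 + 46278 = 47241

47241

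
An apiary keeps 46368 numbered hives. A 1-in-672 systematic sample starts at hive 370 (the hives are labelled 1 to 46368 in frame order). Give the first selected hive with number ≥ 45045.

45394

k = 672
Steps past start: ⌈(45045 − 370)/672⌉ = ⌈44675/672⌉ = 67
Selected hive: 370 + 67×672 = 45394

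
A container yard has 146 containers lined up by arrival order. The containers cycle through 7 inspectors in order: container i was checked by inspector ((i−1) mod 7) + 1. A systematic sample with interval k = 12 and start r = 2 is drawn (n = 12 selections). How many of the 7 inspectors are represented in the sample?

7

Consecutive selections differ by k = 12, so their inspector numbers differ by 12 mod 7 = 5.
gcd(12, 7) = 1, so the sample visits 7/1 = 7 distinct residues mod 7.
Start 2 is inspector 2; the inspectors hit are 1, 2, 3, 4, 5, 6, 7.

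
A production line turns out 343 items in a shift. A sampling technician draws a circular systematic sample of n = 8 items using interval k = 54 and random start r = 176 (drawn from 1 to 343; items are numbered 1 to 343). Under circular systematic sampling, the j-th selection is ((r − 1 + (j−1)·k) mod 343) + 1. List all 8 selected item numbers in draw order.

Selection 1: 176
Selection 2: 176 + 54 = 230
Selection 3: 230 + 54 = 284
Selection 4: 284 + 54 = 338
Selection 5: 338 + 54 = 392 → 392 − 343 = 49
Selection 6: 49 + 54 = 103
Selection 7: 103 + 54 = 157
Selection 8: 157 + 54 = 211

176, 230, 284, 338, 49, 103, 157, 211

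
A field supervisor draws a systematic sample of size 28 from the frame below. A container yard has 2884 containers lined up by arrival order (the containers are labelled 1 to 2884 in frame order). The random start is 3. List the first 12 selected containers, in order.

3, 106, 209, 312, 415, 518, 621, 724, 827, 930, 1033, 1136

k = N/n = 2884/28 = 103
container 1: 3
container 2: 3 + 103 = 106
container 3: 106 + 103 = 209
container 4: 209 + 103 = 312
container 5: 312 + 103 = 415
container 6: 415 + 103 = 518
container 7: 518 + 103 = 621
container 8: 621 + 103 = 724
container 9: 724 + 103 = 827
container 10: 827 + 103 = 930
container 11: 930 + 103 = 1033
container 12: 1033 + 103 = 1136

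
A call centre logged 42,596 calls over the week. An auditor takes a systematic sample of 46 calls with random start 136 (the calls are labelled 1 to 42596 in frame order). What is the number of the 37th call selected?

k = 42596/46 = 926
37th selection = r + (37−1)·k = 136 + 36×926 = 136 + 33336 = 33472

33472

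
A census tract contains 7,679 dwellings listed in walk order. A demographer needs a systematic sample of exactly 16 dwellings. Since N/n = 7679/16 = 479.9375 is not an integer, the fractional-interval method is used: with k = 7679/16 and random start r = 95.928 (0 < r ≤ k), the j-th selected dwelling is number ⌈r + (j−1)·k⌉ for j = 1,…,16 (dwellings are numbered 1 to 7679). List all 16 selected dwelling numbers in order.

96, 576, 1056, 1536, 2016, 2496, 2976, 3456, 3936, 4416, 4896, 5376, 5856, 6336, 6816, 7295

j=1: r + 0k = 95.928 → ⌈·⌉ = 96
j=2: r + 1k = 575.8655 → ⌈·⌉ = 576
j=3: r + 2k = 1055.803 → ⌈·⌉ = 1056
j=4: r + 3k = 1535.7405 → ⌈·⌉ = 1536
j=5: r + 4k = 2015.678 → ⌈·⌉ = 2016
j=6: r + 5k = 2495.6155 → ⌈·⌉ = 2496
j=7: r + 6k = 2975.553 → ⌈·⌉ = 2976
j=8: r + 7k = 3455.4905 → ⌈·⌉ = 3456
j=9: r + 8k = 3935.428 → ⌈·⌉ = 3936
j=10: r + 9k = 4415.3655 → ⌈·⌉ = 4416
j=11: r + 10k = 4895.303 → ⌈·⌉ = 4896
j=12: r + 11k = 5375.2405 → ⌈·⌉ = 5376
j=13: r + 12k = 5855.178 → ⌈·⌉ = 5856
j=14: r + 13k = 6335.1155 → ⌈·⌉ = 6336
j=15: r + 14k = 6815.053 → ⌈·⌉ = 6816
j=16: r + 15k = 7294.9905 → ⌈·⌉ = 7295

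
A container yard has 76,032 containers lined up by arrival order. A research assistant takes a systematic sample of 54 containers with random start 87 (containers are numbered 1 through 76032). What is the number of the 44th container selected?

k = 76032/54 = 1408
44th selection = r + (44−1)·k = 87 + 43×1408 = 87 + 60544 = 60631

60631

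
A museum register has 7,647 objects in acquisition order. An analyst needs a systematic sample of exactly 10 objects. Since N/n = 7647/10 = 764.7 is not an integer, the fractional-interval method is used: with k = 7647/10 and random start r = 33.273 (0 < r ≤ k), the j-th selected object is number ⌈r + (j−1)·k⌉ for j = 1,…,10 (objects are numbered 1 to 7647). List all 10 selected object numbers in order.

34, 798, 1563, 2328, 3093, 3857, 4622, 5387, 6151, 6916

j=1: r + 0k = 33.273 → ⌈·⌉ = 34
j=2: r + 1k = 797.973 → ⌈·⌉ = 798
j=3: r + 2k = 1562.673 → ⌈·⌉ = 1563
j=4: r + 3k = 2327.373 → ⌈·⌉ = 2328
j=5: r + 4k = 3092.073 → ⌈·⌉ = 3093
j=6: r + 5k = 3856.773 → ⌈·⌉ = 3857
j=7: r + 6k = 4621.473 → ⌈·⌉ = 4622
j=8: r + 7k = 5386.173 → ⌈·⌉ = 5387
j=9: r + 8k = 6150.873 → ⌈·⌉ = 6151
j=10: r + 9k = 6915.573 → ⌈·⌉ = 6916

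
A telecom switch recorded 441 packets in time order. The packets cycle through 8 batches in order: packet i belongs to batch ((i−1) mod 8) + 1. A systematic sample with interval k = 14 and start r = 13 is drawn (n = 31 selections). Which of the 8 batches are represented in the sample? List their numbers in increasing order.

Consecutive selections differ by k = 14, so their batch numbers differ by 14 mod 8 = 6.
gcd(14, 8) = 2, so the sample visits 8/2 = 4 distinct residues mod 8.
Start 13 is batch 5; the batches hit are 1, 3, 5, 7.

1, 3, 5, 7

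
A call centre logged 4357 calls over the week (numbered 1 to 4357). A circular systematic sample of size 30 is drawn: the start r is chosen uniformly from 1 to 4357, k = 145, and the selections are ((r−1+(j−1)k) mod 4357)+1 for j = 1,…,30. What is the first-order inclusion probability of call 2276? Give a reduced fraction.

30/4357

For each position j, as r ranges over 1…4357 the j-th selection hits every call exactly once, so call 2276 is selected for exactly 30 of the 4357 starts.
Inclusion probability = 30/4357.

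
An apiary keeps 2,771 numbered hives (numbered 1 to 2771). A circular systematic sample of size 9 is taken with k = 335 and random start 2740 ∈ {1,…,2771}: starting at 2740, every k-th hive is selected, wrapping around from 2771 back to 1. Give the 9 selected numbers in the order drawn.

2740, 304, 639, 974, 1309, 1644, 1979, 2314, 2649

Selection 1: 2740
Selection 2: 2740 + 335 = 3075 → 3075 − 2771 = 304
Selection 3: 304 + 335 = 639
Selection 4: 639 + 335 = 974
Selection 5: 974 + 335 = 1309
Selection 6: 1309 + 335 = 1644
Selection 7: 1644 + 335 = 1979
Selection 8: 1979 + 335 = 2314
Selection 9: 2314 + 335 = 2649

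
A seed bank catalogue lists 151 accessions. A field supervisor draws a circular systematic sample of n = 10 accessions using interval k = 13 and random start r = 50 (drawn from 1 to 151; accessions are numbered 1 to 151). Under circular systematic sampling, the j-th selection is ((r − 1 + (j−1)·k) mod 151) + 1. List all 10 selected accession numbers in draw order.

50, 63, 76, 89, 102, 115, 128, 141, 3, 16

Selection 1: 50
Selection 2: 50 + 13 = 63
Selection 3: 63 + 13 = 76
Selection 4: 76 + 13 = 89
Selection 5: 89 + 13 = 102
Selection 6: 102 + 13 = 115
Selection 7: 115 + 13 = 128
Selection 8: 128 + 13 = 141
Selection 9: 141 + 13 = 154 → 154 − 151 = 3
Selection 10: 3 + 13 = 16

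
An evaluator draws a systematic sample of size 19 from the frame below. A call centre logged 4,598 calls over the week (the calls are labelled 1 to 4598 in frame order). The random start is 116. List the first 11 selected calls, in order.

k = N/n = 4598/19 = 242
call 1: 116
call 2: 116 + 242 = 358
call 3: 358 + 242 = 600
call 4: 600 + 242 = 842
call 5: 842 + 242 = 1084
call 6: 1084 + 242 = 1326
call 7: 1326 + 242 = 1568
call 8: 1568 + 242 = 1810
call 9: 1810 + 242 = 2052
call 10: 2052 + 242 = 2294
call 11: 2294 + 242 = 2536

116, 358, 600, 842, 1084, 1326, 1568, 1810, 2052, 2294, 2536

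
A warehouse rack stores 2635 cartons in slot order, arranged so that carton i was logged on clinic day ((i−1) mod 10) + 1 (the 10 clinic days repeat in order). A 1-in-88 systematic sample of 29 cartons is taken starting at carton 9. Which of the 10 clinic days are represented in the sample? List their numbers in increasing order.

Consecutive selections differ by k = 88, so their clinic day numbers differ by 88 mod 10 = 8.
gcd(88, 10) = 2, so the sample visits 10/2 = 5 distinct residues mod 10.
Start 9 is clinic day 9; the clinic days hit are 1, 3, 5, 7, 9.

1, 3, 5, 7, 9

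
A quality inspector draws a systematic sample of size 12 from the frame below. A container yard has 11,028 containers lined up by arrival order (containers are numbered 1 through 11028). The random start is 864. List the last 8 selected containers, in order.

4540, 5459, 6378, 7297, 8216, 9135, 10054, 10973

k = N/n = 11028/12 = 919
5th selection = 864 + 4×919 = 4540
6th: 4540 + 919 = 5459
7th: 5459 + 919 = 6378
8th: 6378 + 919 = 7297
9th: 7297 + 919 = 8216
10th: 8216 + 919 = 9135
11th: 9135 + 919 = 10054
12th: 10054 + 919 = 10973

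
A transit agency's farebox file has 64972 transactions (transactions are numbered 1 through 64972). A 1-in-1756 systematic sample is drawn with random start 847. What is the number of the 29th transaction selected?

50015

k = 1756
29th selection = r + (29−1)·k = 847 + 28×1756 = 847 + 49168 = 50015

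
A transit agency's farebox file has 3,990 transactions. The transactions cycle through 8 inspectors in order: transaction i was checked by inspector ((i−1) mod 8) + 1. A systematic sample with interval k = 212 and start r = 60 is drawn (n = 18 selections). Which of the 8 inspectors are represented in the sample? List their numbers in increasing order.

Consecutive selections differ by k = 212, so their inspector numbers differ by 212 mod 8 = 4.
gcd(212, 8) = 4, so the sample visits 8/4 = 2 distinct residues mod 8.
Start 60 is inspector 4; the inspectors hit are 4, 8.

4, 8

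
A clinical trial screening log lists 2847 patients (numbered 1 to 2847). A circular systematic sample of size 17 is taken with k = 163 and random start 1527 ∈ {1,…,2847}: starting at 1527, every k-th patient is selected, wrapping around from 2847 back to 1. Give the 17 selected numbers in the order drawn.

Selection 1: 1527
Selection 2: 1527 + 163 = 1690
Selection 3: 1690 + 163 = 1853
Selection 4: 1853 + 163 = 2016
Selection 5: 2016 + 163 = 2179
Selection 6: 2179 + 163 = 2342
Selection 7: 2342 + 163 = 2505
Selection 8: 2505 + 163 = 2668
Selection 9: 2668 + 163 = 2831
Selection 10: 2831 + 163 = 2994 → 2994 − 2847 = 147
Selection 11: 147 + 163 = 310
Selection 12: 310 + 163 = 473
Selection 13: 473 + 163 = 636
Selection 14: 636 + 163 = 799
Selection 15: 799 + 163 = 962
Selection 16: 962 + 163 = 1125
Selection 17: 1125 + 163 = 1288

1527, 1690, 1853, 2016, 2179, 2342, 2505, 2668, 2831, 147, 310, 473, 636, 799, 962, 1125, 1288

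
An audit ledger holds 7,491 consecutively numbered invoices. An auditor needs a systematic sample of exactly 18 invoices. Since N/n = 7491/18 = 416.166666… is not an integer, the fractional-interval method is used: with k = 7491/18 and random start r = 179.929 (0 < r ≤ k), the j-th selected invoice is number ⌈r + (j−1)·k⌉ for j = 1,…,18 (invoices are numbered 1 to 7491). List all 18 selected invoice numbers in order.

180, 597, 1013, 1429, 1845, 2261, 2677, 3094, 3510, 3926, 4342, 4758, 5174, 5591, 6007, 6423, 6839, 7255

j=1: r + 0k = 179.929 → ⌈·⌉ = 180
j=2: r + 1k = 596.095666… → ⌈·⌉ = 597
j=3: r + 2k = 1012.262333… → ⌈·⌉ = 1013
j=4: r + 3k = 1428.429 → ⌈·⌉ = 1429
j=5: r + 4k = 1844.595666… → ⌈·⌉ = 1845
j=6: r + 5k = 2260.762333… → ⌈·⌉ = 2261
j=7: r + 6k = 2676.929 → ⌈·⌉ = 2677
j=8: r + 7k = 3093.095666… → ⌈·⌉ = 3094
j=9: r + 8k = 3509.262333… → ⌈·⌉ = 3510
j=10: r + 9k = 3925.429 → ⌈·⌉ = 3926
j=11: r + 10k = 4341.595666… → ⌈·⌉ = 4342
j=12: r + 11k = 4757.762333… → ⌈·⌉ = 4758
j=13: r + 12k = 5173.929 → ⌈·⌉ = 5174
j=14: r + 13k = 5590.095666… → ⌈·⌉ = 5591
j=15: r + 14k = 6006.262333… → ⌈·⌉ = 6007
j=16: r + 15k = 6422.429 → ⌈·⌉ = 6423
j=17: r + 16k = 6838.595666… → ⌈·⌉ = 6839
j=18: r + 17k = 7254.762333… → ⌈·⌉ = 7255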